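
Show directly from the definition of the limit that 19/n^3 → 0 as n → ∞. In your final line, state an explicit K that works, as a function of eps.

K = (19/eps)^{1/3}

Let eps > 0 be given. For n ≥ 1, |19/n^3 − 0| = 19/n^3.
19/n^3 < eps ⇔ n^3 > 19/eps ⇔ n > (19/eps)^{1/3}.
Take K = (19/eps)^{1/3}. Then n > K implies 19/n^3 < eps.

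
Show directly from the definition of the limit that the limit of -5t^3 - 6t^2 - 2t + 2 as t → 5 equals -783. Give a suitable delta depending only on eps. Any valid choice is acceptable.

Let eps > 0. We want delta > 0 such that 0 < |t − 5| < delta implies |(-5t^3 - 6t^2 - 2t + 2) + 783| < eps.
(-5t^3 - 6t^2 - 2t + 2) + 783 = -5t^3 - 6t^2 - 2t + 785 = (t − 5)(-5t^2 - 31t - 157).
So |(-5t^3 - 6t^2 - 2t + 2) + 783| = |t − 5|·|-5t^2 - 31t - 157|.
Assume first that |t − 5| < 2, so |t| < 7. Then |-5t^2 - 31t - 157| ≤ 5·7^2 + 31·7 + 157 = 619.
Hence |(-5t^3 - 6t^2 - 2t + 2) + 783| ≤ 619|t − 5| < eps provided |t − 5| < eps/619.
Take delta = min(2, eps/619). Then 0 < |t − 5| < delta gives both |t − 5| < 2 and |t − 5| < eps/619, so |(-5t^3 - 6t^2 - 2t + 2) + 783| < eps.

delta = min(2, eps/619)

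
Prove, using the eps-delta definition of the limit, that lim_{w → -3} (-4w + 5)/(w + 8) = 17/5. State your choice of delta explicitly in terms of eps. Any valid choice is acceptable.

Let eps > 0 be given. We want delta > 0 with 0 < |w + 3| < delta ⇒ |(-4w + 5)/(w + 8) − (17/5)| < eps.
Combining over a common denominator, (-4w + 5)/(w + 8) − (17/5) = [(-4w + 5)·5 − 17·(w + 8)] / [5·(w + 8)] = -37(w + 3) / (5(w + 8)).
So |(-4w + 5)/(w + 8) − (17/5)| = 37|w + 3| / (5·|w + 8|).
Restrict delta ≤ 5/2. Then |w + 3| < 5/2 gives |w + 8| = |(w + 3) + 5| ≥ 5 − 5/2 = 5/2.
Hence |(-4w + 5)/(w + 8) − (17/5)| < 37|w + 3|/(5·(5/2)) = (74/25)|w + 3|, which is < eps once |w + 3| < (25/74)eps.
Take delta = min(5/2, (25/74)eps). Then 0 < |w + 3| < delta forces both bounds, so |(-4w + 5)/(w + 8) − (17/5)| < eps.

delta = min(5/2, (25/74)eps)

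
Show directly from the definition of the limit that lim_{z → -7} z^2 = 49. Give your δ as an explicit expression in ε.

δ = min(1, ε/15)

Suppose ε > 0. We seek δ > 0 with 0 < |z + 7| < δ ⇒ |z^2 − 49| < ε.
Factor: z^2 − 49 = (z + 7)(z - 7), so |z^2 − 49| = |z + 7|·|z - 7|.
Impose δ ≤ 1 so that |z| < 8; then |z - 7| ≤ 15.
Hence |z^2 − 49| ≤ 15|z + 7|, which is < ε once |z + 7| < ε/15.
Take δ = min(1, ε/15). If 0 < |z + 7| < δ then both bounds hold and |z^2 − 49| ≤ 15|z + 7| < 15·(ε/15) = ε.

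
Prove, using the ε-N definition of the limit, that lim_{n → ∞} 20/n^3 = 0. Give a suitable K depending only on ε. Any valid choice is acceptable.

K = (20/ε)^{1/3}

Suppose ε > 0. For n ≥ 1, |20/n^3 − 0| = 20/n^3.
20/n^3 < ε ⇔ n^3 > 20/ε ⇔ n > (20/ε)^{1/3}.
Take K = (20/ε)^{1/3}. Then n > K implies 20/n^3 < ε.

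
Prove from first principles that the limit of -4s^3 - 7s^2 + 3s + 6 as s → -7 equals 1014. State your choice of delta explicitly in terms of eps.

delta = min(1, eps/568)

Fix eps > 0. We want delta > 0 such that 0 < |s + 7| < delta implies |(-4s^3 - 7s^2 + 3s + 6) − 1014| < eps.
(-4s^3 - 7s^2 + 3s + 6) − 1014 = -4s^3 - 7s^2 + 3s - 1008 = (s + 7)(-4s^2 + 21s - 144).
So |(-4s^3 - 7s^2 + 3s + 6) − 1014| = |s + 7|·|-4s^2 + 21s - 144|.
Require delta ≤ 1. Then |s + 7| < 1 gives |s| < 8, and by the triangle inequality |-4s^2 + 21s - 144| ≤ 4·8^2 + 21·8 + 144 = 568.
Hence |(-4s^3 - 7s^2 + 3s + 6) − 1014| ≤ 568|s + 7| < eps provided |s + 7| < eps/568.
Take delta = min(1, eps/568). Then 0 < |s + 7| < delta gives both |s + 7| < 1 and |s + 7| < eps/568, so |(-4s^3 - 7s^2 + 3s + 6) − 1014| < eps.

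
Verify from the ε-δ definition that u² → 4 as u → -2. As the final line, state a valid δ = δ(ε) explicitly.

δ = min(2, ε/6)

Suppose ε > 0. We seek δ > 0 with 0 < |u + 2| < δ ⇒ |u² − 4| < ε.
Factor: u² − 4 = (u + 2)(u - 2), so |u² − 4| = |u + 2|·|u - 2|.
Impose δ ≤ 2 so that |u| < 4; then |u - 2| ≤ 6.
Hence |u² − 4| ≤ 6|u + 2|, which is < ε once |u + 2| < ε/6.
Take δ = min(2, ε/6). If 0 < |u + 2| < δ then both bounds hold and |u² − 4| ≤ 6|u + 2| < 6·(ε/6) = ε.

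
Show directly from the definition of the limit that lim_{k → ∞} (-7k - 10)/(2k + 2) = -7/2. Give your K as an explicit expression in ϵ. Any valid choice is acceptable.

Let ϵ > 0. For k ≥ 1, |(-7k - 10)/(2k + 2) + 7/2| = |-6|/(2(2k + 2)) = 6/(2(2k + 2)).
Since 2k + 2 ≥ 2k for k ≥ 1, this is ≤ 6/(2·2k) = (3/2)/k.
So |(-7k - 10)/(2k + 2) + 7/2| < ϵ whenever k > (3/2)/ϵ.
Take K = (3/2)/ϵ. If k > K then |(-7k - 10)/(2k + 2) + 7/2| ≤ (3/2)/k < ϵ.

K = (3/2)/ϵ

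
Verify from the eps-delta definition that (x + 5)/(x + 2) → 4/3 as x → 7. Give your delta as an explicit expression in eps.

Fix eps > 0. We want delta > 0 with 0 < |x − 7| < delta ⇒ |(x + 5)/(x + 2) − (4/3)| < eps.
Combining over a common denominator, (x + 5)/(x + 2) − (4/3) = [(x + 5)·9 − 12·(x + 2)] / [9·(x + 2)] = -3(x − 7) / (9(x + 2)).
So |(x + 5)/(x + 2) − (4/3)| = 3|x − 7| / (9·|x + 2|).
Require delta ≤ 9/2, so |x + 2| ≥ |9| − |x − 7| > 9 − 9/2 = 9/2.
Hence |(x + 5)/(x + 2) − (4/3)| < 3|x − 7|/(9·(9/2)) = (2/27)|x − 7|, which is < eps once |x − 7| < (27/2)eps.
Take delta = min(9/2, (27/2)eps). Then 0 < |x − 7| < delta forces both bounds, so |(x + 5)/(x + 2) − (4/3)| < eps.

delta = min(9/2, (27/2)eps)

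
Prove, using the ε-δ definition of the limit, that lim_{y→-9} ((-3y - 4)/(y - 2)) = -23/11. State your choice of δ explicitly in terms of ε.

Suppose ε > 0. We want δ > 0 with 0 < |y + 9| < δ ⇒ |(-3y - 4)/(y - 2) + 23/11| < ε.
Combining over a common denominator, (-3y - 4)/(y - 2) + 23/11 = [(-3y - 4)·(-11) − 23·(y - 2)] / [(-11)·(y - 2)] = 10(y + 9) / ((-11)(y - 2)).
So |(-3y - 4)/(y - 2) + 23/11| = 10|y + 9| / (11·|y − 2|).
Restrict δ ≤ 11/2. Then |y + 9| < 11/2 gives |y − 2| = |(y + 9) + (-11)| ≥ 11 − 11/2 = 11/2.
Hence |(-3y - 4)/(y - 2) + 23/11| < 10|y + 9|/(11·(11/2)) = (20/121)|y + 9|, which is < ε once |y + 9| < (121/20)ε.
Take δ = min(11/2, (121/20)ε). Then 0 < |y + 9| < δ forces both bounds, so |(-3y - 4)/(y - 2) + 23/11| < ε.

δ = min(11/2, (121/20)ε)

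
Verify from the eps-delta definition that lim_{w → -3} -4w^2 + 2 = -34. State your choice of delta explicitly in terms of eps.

delta = min(1, eps/28)

Suppose eps > 0. We want delta > 0 such that 0 < |w + 3| < delta implies |(-4w^2 + 2) + 34| < eps.
(-4w^2 + 2) + 34 = -4w^2 + 36 = (w + 3)(-4w + 12).
So |(-4w^2 + 2) + 34| = |w + 3|·|-4w + 12|.
Assume first that |w + 3| < 1, so |w| < 4. Then |-4w + 12| ≤ 4·4 + 12 = 28.
Hence |(-4w^2 + 2) + 34| ≤ 28|w + 3| < eps provided |w + 3| < eps/28.
Choosing delta = min(1, eps/28) ensures both conditions, hence |(-4w^2 + 2) + 34| < eps.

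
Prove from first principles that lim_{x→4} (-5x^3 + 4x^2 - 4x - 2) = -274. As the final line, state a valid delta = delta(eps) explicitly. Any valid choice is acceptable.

Let eps > 0 be given. We want delta > 0 such that 0 < |x − 4| < delta implies |(-5x^3 + 4x^2 - 4x - 2) + 274| < eps.
(-5x^3 + 4x^2 - 4x - 2) + 274 = -5x^3 + 4x^2 - 4x + 272 = (x − 4)(-5x^2 - 16x - 68).
So |(-5x^3 + 4x^2 - 4x - 2) + 274| = |x − 4|·|-5x^2 - 16x - 68|.
Assume first that |x − 4| < 1, so |x| < 5. Then |-5x^2 - 16x - 68| ≤ 5·5^2 + 16·5 + 68 = 273.
Hence |(-5x^3 + 4x^2 - 4x - 2) + 274| ≤ 273|x − 4| < eps provided |x − 4| < eps/273.
Choosing delta = min(1, eps/273) ensures both conditions, hence |(-5x^3 + 4x^2 - 4x - 2) + 274| < eps.

delta = min(1, eps/273)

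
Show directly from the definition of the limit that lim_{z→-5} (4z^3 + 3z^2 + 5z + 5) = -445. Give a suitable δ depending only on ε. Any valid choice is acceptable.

δ = min(1, ε/336)

Let ε > 0 be given. We want δ > 0 such that 0 < |z + 5| < δ implies |(4z^3 + 3z^2 + 5z + 5) + 445| < ε.
(4z^3 + 3z^2 + 5z + 5) + 445 = 4z^3 + 3z^2 + 5z + 450 = (z + 5)(4z^2 - 17z + 90).
So |(4z^3 + 3z^2 + 5z + 5) + 445| = |z + 5|·|4z^2 - 17z + 90|.
Require δ ≤ 1. Then |z + 5| < 1 gives |z| < 6, and by the triangle inequality |4z^2 - 17z + 90| ≤ 4·6^2 + 17·6 + 90 = 336.
Hence |(4z^3 + 3z^2 + 5z + 5) + 445| ≤ 336|z + 5| < ε provided |z + 5| < ε/336.
Choosing δ = min(1, ε/336) ensures both conditions, hence |(4z^3 + 3z^2 + 5z + 5) + 445| < ε.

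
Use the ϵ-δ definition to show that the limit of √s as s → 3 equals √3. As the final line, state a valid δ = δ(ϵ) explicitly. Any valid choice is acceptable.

Suppose ϵ > 0. We want δ > 0 such that 0 < |s − 3| < δ implies |√s − √3| < ϵ.
Rationalise: √s − √3 = (s − 3)/(√s + √3), so |√s − √3| = |s − 3|/(√s + √3).
Restrict δ ≤ 3 so that |s − 3| < 3 forces s > 0, and then √s + √3 > √3.
Hence |√s − √3| < |s − 3|/√3, which is < ϵ once |s − 3| < √3·ϵ.
Take δ = min(3, √3·ϵ). If 0 < |s − 3| < δ then s > 0 and |√s − √3| < |s − 3|/√3 < ϵ.

δ = min(3, √3·ϵ)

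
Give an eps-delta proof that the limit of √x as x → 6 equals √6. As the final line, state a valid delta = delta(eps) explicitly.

delta = min(6, √6·eps)

Suppose eps > 0. We want delta > 0 such that 0 < |x − 6| < delta implies |√x − √6| < eps.
Rationalise: √x − √6 = (x − 6)/(√x + √6), so |√x − √6| = |x − 6|/(√x + √6).
Restrict delta ≤ 6 so that |x − 6| < 6 forces x > 0, and then √x + √6 > √6.
Hence |√x − √6| < |x − 6|/√6, which is < eps once |x − 6| < √6·eps.
Take delta = min(6, √6·eps). If 0 < |x − 6| < delta then x > 0 and |√x − √6| < |x − 6|/√6 < eps.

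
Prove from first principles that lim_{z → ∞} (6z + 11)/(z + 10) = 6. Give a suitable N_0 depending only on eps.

N_0 = 49/eps

Fix eps > 0. We seek N_0 > 0 such that z > N_0 implies |(6z + 11)/(z + 10) − 6| < eps.
(6z + 11)/(z + 10) − 6 = ((6z + 11) − 6(z + 10)) / ((z + 10)) = -49/((z + 10)).
For z > 0 we have z + 10 > z, so |(6z + 11)/(z + 10) − 6| = 49/((z + 10)) < 49/(z) = 49/z.
Thus |(6z + 11)/(z + 10) − 6| < eps whenever z > 49/eps.
Take N_0 = 49/eps. If z > N_0 then |(6z + 11)/(z + 10) − 6| < 49/z < eps.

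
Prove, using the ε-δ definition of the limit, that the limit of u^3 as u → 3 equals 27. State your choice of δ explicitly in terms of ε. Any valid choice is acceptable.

Let ε > 0. We seek δ > 0 with 0 < |u − 3| < δ ⇒ |u^3 − 27| < ε.
Factor: u^3 − 27 = (u − 3)(u^2 + 3u + 9), so |u^3 − 27| = |u − 3|·|u^2 + 3u + 9|.
Restrict δ ≤ 1. Then |u − 3| < 1 gives |u| < 4, so by the triangle inequality |u^2 + 3u + 9| ≤ 4^2 + 3·4 + 9 = 37.
Hence |u^3 − 27| ≤ 37|u − 3|, which is < ε once |u − 3| < ε/37.
Take δ = min(1, ε/37). If 0 < |u − 3| < δ then both bounds hold and |u^3 − 27| ≤ 37|u − 3| < 37·(ε/37) = ε.

δ = min(1, ε/37)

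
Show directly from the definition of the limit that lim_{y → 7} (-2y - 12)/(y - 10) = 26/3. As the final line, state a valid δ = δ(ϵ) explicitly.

Let ϵ > 0 be given. We want δ > 0 with 0 < |y − 7| < δ ⇒ |(-2y - 12)/(y - 10) − (26/3)| < ϵ.
Combining over a common denominator, (-2y - 12)/(y - 10) − (26/3) = [(-2y - 12)·(-3) − (-26)·(y - 10)] / [(-3)·(y - 10)] = 32(y − 7) / ((-3)(y - 10)).
So |(-2y - 12)/(y - 10) − (26/3)| = 32|y − 7| / (3·|y − 10|).
Restrict δ ≤ 3/2. Then |y − 7| < 3/2 gives |y − 10| = |(y − 7) + (-3)| ≥ 3 − 3/2 = 3/2.
Hence |(-2y - 12)/(y - 10) − (26/3)| < 32|y − 7|/(3·(3/2)) = (64/9)|y − 7|, which is < ϵ once |y − 7| < (9/64)ϵ.
Take δ = min(3/2, (9/64)ϵ). Then 0 < |y − 7| < δ forces both bounds, so |(-2y - 12)/(y - 10) − (26/3)| < ϵ.

δ = min(3/2, (9/64)ϵ)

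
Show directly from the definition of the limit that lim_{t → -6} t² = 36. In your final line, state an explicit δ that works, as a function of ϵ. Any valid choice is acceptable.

δ = min(1, ϵ/13)

Suppose ϵ > 0. We seek δ > 0 with 0 < |t + 6| < δ ⇒ |t² − 36| < ϵ.
Factor: t² − 36 = (t + 6)(t - 6), so |t² − 36| = |t + 6|·|t - 6|.
Restrict δ ≤ 1. Then |t + 6| < 1 gives |t| < 7, so by the triangle inequality |t - 6| ≤ 7 + 6 = 13.
Hence |t² − 36| ≤ 13|t + 6|, which is < ϵ once |t + 6| < ϵ/13.
Take δ = min(1, ϵ/13). If 0 < |t + 6| < δ then both bounds hold and |t² − 36| ≤ 13|t + 6| < 13·(ϵ/13) = ϵ.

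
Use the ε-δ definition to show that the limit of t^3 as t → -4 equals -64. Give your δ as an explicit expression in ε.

δ = min(1, ε/61)

Let ε > 0. We seek δ > 0 with 0 < |t + 4| < δ ⇒ |t^3 + 64| < ε.
Factor: t^3 + 64 = (t + 4)(t^2 - 4t + 16), so |t^3 + 64| = |t + 4|·|t^2 - 4t + 16|.
Restrict δ ≤ 1. Then |t + 4| < 1 gives |t| < 5, so by the triangle inequality |t^2 - 4t + 16| ≤ 5^2 + 4·5 + 16 = 61.
Hence |t^3 + 64| ≤ 61|t + 4|, which is < ε once |t + 4| < ε/61.
Take δ = min(1, ε/61). If 0 < |t + 4| < δ then both bounds hold and |t^3 + 64| ≤ 61|t + 4| < 61·(ε/61) = ε.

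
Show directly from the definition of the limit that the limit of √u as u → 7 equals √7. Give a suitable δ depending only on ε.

δ = min(7, √7·ε)

Fix ε > 0. We want δ > 0 such that 0 < |u − 7| < δ implies |√u − √7| < ε.
Rationalise: √u − √7 = (u − 7)/(√u + √7), so |√u − √7| = |u − 7|/(√u + √7).
Restrict δ ≤ 7 so that |u − 7| < 7 forces u > 0, and then √u + √7 > √7.
Hence |√u − √7| < |u − 7|/√7, which is < ε once |u − 7| < √7·ε.
Take δ = min(7, √7·ε). If 0 < |u − 7| < δ then u > 0 and |√u − √7| < |u − 7|/√7 < ε.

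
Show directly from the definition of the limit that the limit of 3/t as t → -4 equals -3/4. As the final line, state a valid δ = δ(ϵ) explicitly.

δ = min(2, (8/3)ϵ)

Let ϵ > 0. We seek δ > 0 such that 0 < |t + 4| < δ implies |3/t + 3/4| < ϵ.
|3/t + 3/4| = 3·|-4 − t|/(4·|t|) = 3|t + 4|/(4|t|).
Restrict δ ≤ 2. Then |t + 4| < 2 gives |t| > 2, so 4|t| > 8.
Then |3/t + 3/4| < 3|t + 4|/8, which is < ϵ when |t + 4| < (8/3)ϵ.
Take δ = min(2, (8/3)ϵ). Then 0 < |t + 4| < δ gives both |t + 4| < 2 and |t + 4| < (8/3)ϵ, so |3/t + 3/4| < ϵ.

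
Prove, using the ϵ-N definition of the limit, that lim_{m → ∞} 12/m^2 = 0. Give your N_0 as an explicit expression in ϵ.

N_0 = (12/ϵ)^{1/2}

Let ϵ > 0 be given. For m ≥ 1, |12/m^2 − 0| = 12/m^2.
12/m^2 < ϵ ⇔ m^2 > 12/ϵ ⇔ m > (12/ϵ)^{1/2}.
Take N_0 = (12/ϵ)^{1/2}. Then m > N_0 implies 12/m^2 < ϵ.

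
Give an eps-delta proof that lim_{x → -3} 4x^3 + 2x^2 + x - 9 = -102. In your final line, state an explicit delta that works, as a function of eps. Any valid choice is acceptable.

delta = min(1, eps/135)

Let eps > 0 be given. We want delta > 0 such that 0 < |x + 3| < delta implies |(4x^3 + 2x^2 + x - 9) + 102| < eps.
(4x^3 + 2x^2 + x - 9) + 102 = 4x^3 + 2x^2 + x + 93 = (x + 3)(4x^2 - 10x + 31).
So |(4x^3 + 2x^2 + x - 9) + 102| = |x + 3|·|4x^2 - 10x + 31|.
Assume first that |x + 3| < 1, so |x| < 4. Then |4x^2 - 10x + 31| ≤ 4·4^2 + 10·4 + 31 = 135.
Hence |(4x^3 + 2x^2 + x - 9) + 102| ≤ 135|x + 3| < eps provided |x + 3| < eps/135.
Choosing delta = min(1, eps/135) ensures both conditions, hence |(4x^3 + 2x^2 + x - 9) + 102| < eps.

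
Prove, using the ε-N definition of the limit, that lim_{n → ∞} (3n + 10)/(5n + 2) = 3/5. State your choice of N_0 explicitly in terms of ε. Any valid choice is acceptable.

N_0 = (44/25)/ε

Let ε > 0. For n ≥ 1, |(3n + 10)/(5n + 2) − (3/5)| = |44|/(5(5n + 2)) = 44/(5(5n + 2)).
Since 5n + 2 ≥ 5n for n ≥ 1, this is ≤ 44/(5·5n) = (44/25)/n.
So |(3n + 10)/(5n + 2) − (3/5)| < ε whenever n > (44/25)/ε.
Take N_0 = (44/25)/ε. If n > N_0 then |(3n + 10)/(5n + 2) − (3/5)| ≤ (44/25)/n < ε.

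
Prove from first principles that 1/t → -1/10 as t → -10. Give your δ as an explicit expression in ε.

Suppose ε > 0. We seek δ > 0 such that 0 < |t + 10| < δ implies |1/t + 1/10| < ε.
|1/t + 1/10| = |-10 − t|/(10·|t|) = |t + 10|/(10|t|).
Require δ ≤ 5 so that |t| > 10 − 5 = 5, hence 10|t| > 50.
Then |1/t + 1/10| < |t + 10|/50, which is < ε when |t + 10| < 50ε.
Take δ = min(5, 50ε). Then 0 < |t + 10| < δ gives both |t + 10| < 5 and |t + 10| < 50ε, so |1/t + 1/10| < ε.

δ = min(5, 50ε)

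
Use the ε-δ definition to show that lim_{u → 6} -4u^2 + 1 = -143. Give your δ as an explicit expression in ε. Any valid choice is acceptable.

Suppose ε > 0. We want δ > 0 such that 0 < |u − 6| < δ implies |(-4u^2 + 1) + 143| < ε.
(-4u^2 + 1) + 143 = -4u^2 + 144 = (u − 6)(-4u - 24).
So |(-4u^2 + 1) + 143| = |u − 6|·|-4u - 24|.
Require δ ≤ 1. Then |u − 6| < 1 gives |u| < 7, and by the triangle inequality |-4u - 24| ≤ 4·7 + 24 = 52.
Hence |(-4u^2 + 1) + 143| ≤ 52|u − 6| < ε provided |u − 6| < ε/52.
Take δ = min(1, ε/52). Then 0 < |u − 6| < δ gives both |u − 6| < 1 and |u − 6| < ε/52, so |(-4u^2 + 1) + 143| < ε.

δ = min(1, ε/52)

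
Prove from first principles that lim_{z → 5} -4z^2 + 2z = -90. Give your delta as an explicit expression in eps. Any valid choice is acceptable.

delta = min(1, eps/42)

Suppose eps > 0. We want delta > 0 such that 0 < |z − 5| < delta implies |(-4z^2 + 2z) + 90| < eps.
(-4z^2 + 2z) + 90 = -4z^2 + 2z + 90 = (z − 5)(-4z - 18).
So |(-4z^2 + 2z) + 90| = |z − 5|·|-4z - 18|.
Assume first that |z − 5| < 1, so |z| < 6. Then |-4z - 18| ≤ 4·6 + 18 = 42.
Hence |(-4z^2 + 2z) + 90| ≤ 42|z − 5| < eps provided |z − 5| < eps/42.
Choosing delta = min(1, eps/42) ensures both conditions, hence |(-4z^2 + 2z) + 90| < eps.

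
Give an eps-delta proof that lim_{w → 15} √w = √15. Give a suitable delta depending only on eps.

Fix eps > 0. We want delta > 0 such that 0 < |w − 15| < delta implies |√w − √15| < eps.
Multiplying by the conjugate, |√w − √15| = |w − 15|/(√w + √15).
Restrict delta ≤ 15 so that |w − 15| < 15 forces w > 0, and then √w + √15 > √15.
Hence |√w − √15| < |w − 15|/√15, which is < eps once |w − 15| < √15·eps.
Take delta = min(15, √15·eps). If 0 < |w − 15| < delta then w > 0 and |√w − √15| < |w − 15|/√15 < eps.

delta = min(15, √15·eps)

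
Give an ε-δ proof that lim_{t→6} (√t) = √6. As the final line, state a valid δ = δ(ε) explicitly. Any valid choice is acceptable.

Let ε > 0 be given. We want δ > 0 such that 0 < |t − 6| < δ implies |√t − √6| < ε.
Rationalise: √t − √6 = (t − 6)/(√t + √6), so |√t − √6| = |t − 6|/(√t + √6).
Restrict δ ≤ 6 so that |t − 6| < 6 forces t > 0, and then √t + √6 > √6.
Hence |√t − √6| < |t − 6|/√6, which is < ε once |t − 6| < √6·ε.
Take δ = min(6, √6·ε). If 0 < |t − 6| < δ then t > 0 and |√t − √6| < |t − 6|/√6 < ε.

δ = min(6, √6·ε)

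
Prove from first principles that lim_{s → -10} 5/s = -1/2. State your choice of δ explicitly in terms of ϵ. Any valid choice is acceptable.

δ = min(5, 10ϵ)

Suppose ϵ > 0. We seek δ > 0 such that 0 < |s + 10| < δ implies |5/s + 1/2| < ϵ.
|5/s + 1/2| = 5·|-10 − s|/(10·|s|) = 5|s + 10|/(10|s|).
Restrict δ ≤ 5. Then |s + 10| < 5 gives |s| > 5, so 10|s| > 50.
Then |5/s + 1/2| < 5|s + 10|/50, which is < ϵ when |s + 10| < 10ϵ.
Take δ = min(5, 10ϵ). Then 0 < |s + 10| < δ gives both |s + 10| < 5 and |s + 10| < 10ϵ, so |5/s + 1/2| < ϵ.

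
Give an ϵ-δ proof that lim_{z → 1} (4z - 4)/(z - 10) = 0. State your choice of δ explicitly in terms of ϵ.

Let ϵ > 0. We want δ > 0 with 0 < |z − 1| < δ ⇒ |(4z - 4)/(z - 10) − 0| < ϵ.
Combining over a common denominator, (4z - 4)/(z - 10) − 0 = [(4z - 4)·(-9) − 0·(z - 10)] / [(-9)·(z - 10)] = -36(z − 1) / ((-9)(z - 10)).
So |(4z - 4)/(z - 10) − 0| = 36|z − 1| / (9·|z − 10|).
Restrict δ ≤ 9/2. Then |z − 1| < 9/2 gives |z − 10| = |(z − 1) + (-9)| ≥ 9 − 9/2 = 9/2.
Hence |(4z - 4)/(z - 10) − 0| < 36|z − 1|/(9·(9/2)) = (8/9)|z − 1|, which is < ϵ once |z − 1| < (9/8)ϵ.
Take δ = min(9/2, (9/8)ϵ). Then 0 < |z − 1| < δ forces both bounds, so |(4z - 4)/(z - 10) − 0| < ϵ.

δ = min(9/2, (9/8)ϵ)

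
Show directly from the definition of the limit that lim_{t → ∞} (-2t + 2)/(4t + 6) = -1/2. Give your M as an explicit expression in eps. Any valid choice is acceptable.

M = (5/4)/eps

Suppose eps > 0. We seek M > 0 such that t > M implies |(-2t + 2)/(4t + 6) + 1/2| < eps.
(-2t + 2)/(4t + 6) + 1/2 = (4(-2t + 2) − (-2)(4t + 6)) / (4(4t + 6)) = 20/(4(4t + 6)).
For t > 0 we have 4t + 6 > 4t, so |(-2t + 2)/(4t + 6) + 1/2| = 20/(4(4t + 6)) < 20/(4·4t) = (5/4)/t.
Thus |(-2t + 2)/(4t + 6) + 1/2| < eps whenever t > (5/4)/eps.
Take M = (5/4)/eps. If t > M then |(-2t + 2)/(4t + 6) + 1/2| < (5/4)/t < eps.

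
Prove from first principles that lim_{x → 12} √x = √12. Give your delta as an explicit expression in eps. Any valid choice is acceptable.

Let eps > 0. We want delta > 0 such that 0 < |x − 12| < delta implies |√x − √12| < eps.
Multiplying by the conjugate, |√x − √12| = |x − 12|/(√x + √12).
Restrict delta ≤ 12 so that |x − 12| < 12 forces x > 0, and then √x + √12 > √12.
Hence |√x − √12| < |x − 12|/√12, which is < eps once |x − 12| < √12·eps.
Take delta = min(12, √12·eps). If 0 < |x − 12| < delta then x > 0 and |√x − √12| < |x − 12|/√12 < eps.

delta = min(12, √12·eps)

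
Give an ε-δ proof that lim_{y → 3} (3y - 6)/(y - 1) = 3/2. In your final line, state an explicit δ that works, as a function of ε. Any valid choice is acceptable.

Fix ε > 0. We want δ > 0 with 0 < |y − 3| < δ ⇒ |(3y - 6)/(y - 1) − (3/2)| < ε.
Combining over a common denominator, (3y - 6)/(y - 1) − (3/2) = [(3y - 6)·2 − 3·(y - 1)] / [2·(y - 1)] = 3(y − 3) / (2(y - 1)).
So |(3y - 6)/(y - 1) − (3/2)| = 3|y − 3| / (2·|y − 1|).
Require δ ≤ 1, so |y − 1| ≥ |2| − |y − 3| > 2 − 1 = 1.
Hence |(3y - 6)/(y - 1) − (3/2)| < 3|y − 3|/(2·1) = (3/2)|y − 3|, which is < ε once |y − 3| < (2/3)ε.
Take δ = min(1, (2/3)ε). Then 0 < |y − 3| < δ forces both bounds, so |(3y - 6)/(y - 1) − (3/2)| < ε.

δ = min(1, (2/3)ε)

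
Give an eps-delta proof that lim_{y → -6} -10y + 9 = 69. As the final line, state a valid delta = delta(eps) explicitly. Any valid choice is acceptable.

delta = eps/10

Suppose eps > 0. We need delta > 0 so that 0 < |y + 6| < delta implies |(-10y + 9) − 69| < eps.
|(-10y + 9) − 69| = |-10y - 60| = 10|y + 6|.
So 10|y + 6| < eps exactly when |y + 6| < eps/10.
Choosing delta = eps/10 gives |(-10y + 9) − 69| = 10|y + 6| < eps whenever |y + 6| < delta.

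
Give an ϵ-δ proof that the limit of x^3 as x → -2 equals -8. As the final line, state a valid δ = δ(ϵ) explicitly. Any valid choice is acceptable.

Let ϵ > 0 be given. We seek δ > 0 with 0 < |x + 2| < δ ⇒ |x^3 + 8| < ϵ.
Factor: x^3 + 8 = (x + 2)(x^2 - 2x + 4), so |x^3 + 8| = |x + 2|·|x^2 - 2x + 4|.
Impose δ ≤ 1 so that |x| < 3; then |x^2 - 2x + 4| ≤ 19.
Hence |x^3 + 8| ≤ 19|x + 2|, which is < ϵ once |x + 2| < ϵ/19.
Take δ = min(1, ϵ/19). If 0 < |x + 2| < δ then both bounds hold and |x^3 + 8| ≤ 19|x + 2| < 19·(ϵ/19) = ϵ.

δ = min(1, ϵ/19)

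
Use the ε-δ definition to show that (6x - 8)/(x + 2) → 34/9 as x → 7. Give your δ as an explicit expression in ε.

Let ε > 0 be given. We want δ > 0 with 0 < |x − 7| < δ ⇒ |(6x - 8)/(x + 2) − (34/9)| < ε.
Combining over a common denominator, (6x - 8)/(x + 2) − (34/9) = [(6x - 8)·9 − 34·(x + 2)] / [9·(x + 2)] = 20(x − 7) / (9(x + 2)).
So |(6x - 8)/(x + 2) − (34/9)| = 20|x − 7| / (9·|x + 2|).
Require δ ≤ 9/2, so |x + 2| ≥ |9| − |x − 7| > 9 − 9/2 = 9/2.
Hence |(6x - 8)/(x + 2) − (34/9)| < 20|x − 7|/(9·(9/2)) = (40/81)|x − 7|, which is < ε once |x − 7| < (81/40)ε.
Take δ = min(9/2, (81/40)ε). Then 0 < |x − 7| < δ forces both bounds, so |(6x - 8)/(x + 2) − (34/9)| < ε.

δ = min(9/2, (81/40)ε)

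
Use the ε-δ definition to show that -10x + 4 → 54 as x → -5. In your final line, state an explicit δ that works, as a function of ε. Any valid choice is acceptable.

δ = ε/10

Fix ε > 0. We need δ > 0 so that 0 < |x + 5| < δ implies |(-10x + 4) − 54| < ε.
|(-10x + 4) − 54| = |-10x - 50| = 10|x + 5|.
So 10|x + 5| < ε exactly when |x + 5| < ε/10.
Choosing δ = ε/10 gives |(-10x + 4) − 54| = 10|x + 5| < ε whenever |x + 5| < δ.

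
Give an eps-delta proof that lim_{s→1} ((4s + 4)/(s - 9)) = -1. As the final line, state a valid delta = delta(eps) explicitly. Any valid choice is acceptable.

Fix eps > 0. We want delta > 0 with 0 < |s − 1| < delta ⇒ |(4s + 4)/(s - 9) + 1| < eps.
Combining over a common denominator, (4s + 4)/(s - 9) + 1 = [(4s + 4)·(-8) − 8·(s - 9)] / [(-8)·(s - 9)] = -40(s − 1) / ((-8)(s - 9)).
So |(4s + 4)/(s - 9) + 1| = 40|s − 1| / (8·|s − 9|).
Restrict delta ≤ 4. Then |s − 1| < 4 gives |s − 9| = |(s − 1) + (-8)| ≥ 8 − 4 = 4.
Hence |(4s + 4)/(s - 9) + 1| < 40|s − 1|/(8·4) = (5/4)|s − 1|, which is < eps once |s − 1| < (4/5)eps.
Take delta = min(4, (4/5)eps). Then 0 < |s − 1| < delta forces both bounds, so |(4s + 4)/(s - 9) + 1| < eps.

delta = min(4, (4/5)eps)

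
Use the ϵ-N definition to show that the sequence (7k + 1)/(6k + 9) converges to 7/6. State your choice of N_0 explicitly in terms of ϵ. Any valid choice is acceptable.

Let ϵ > 0 be given. For k ≥ 1, |(7k + 1)/(6k + 9) − (7/6)| = |-57|/(6(6k + 9)) = 57/(6(6k + 9)).
Since 6k + 9 ≥ 6k for k ≥ 1, this is ≤ 57/(6·6k) = (19/12)/k.
So |(7k + 1)/(6k + 9) − (7/6)| < ϵ whenever k > (19/12)/ϵ.
Take N_0 = (19/12)/ϵ. If k > N_0 then |(7k + 1)/(6k + 9) − (7/6)| ≤ (19/12)/k < ϵ.

N_0 = (19/12)/ϵ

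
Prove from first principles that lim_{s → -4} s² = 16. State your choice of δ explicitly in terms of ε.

Fix ε > 0. We seek δ > 0 with 0 < |s + 4| < δ ⇒ |s² − 16| < ε.
Factor: s² − 16 = (s + 4)(s - 4), so |s² − 16| = |s + 4|·|s - 4|.
Restrict δ ≤ 1. Then |s + 4| < 1 gives |s| < 5, so by the triangle inequality |s - 4| ≤ 5 + 4 = 9.
Hence |s² − 16| ≤ 9|s + 4|, which is < ε once |s + 4| < ε/9.
Take δ = min(1, ε/9). If 0 < |s + 4| < δ then both bounds hold and |s² − 16| ≤ 9|s + 4| < 9·(ε/9) = ε.

δ = min(1, ε/9)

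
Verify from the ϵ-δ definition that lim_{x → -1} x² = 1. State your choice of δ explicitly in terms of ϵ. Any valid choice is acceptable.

δ = min(2, ϵ/4)

Let ϵ > 0. We seek δ > 0 with 0 < |x + 1| < δ ⇒ |x² − 1| < ϵ.
Factor: x² − 1 = (x + 1)(x - 1), so |x² − 1| = |x + 1|·|x - 1|.
Restrict δ ≤ 2. Then |x + 1| < 2 gives |x| < 3, so by the triangle inequality |x - 1| ≤ 3 + 1 = 4.
Hence |x² − 1| ≤ 4|x + 1|, which is < ϵ once |x + 1| < ϵ/4.
Take δ = min(2, ϵ/4). If 0 < |x + 1| < δ then both bounds hold and |x² − 1| ≤ 4|x + 1| < 4·(ϵ/4) = ϵ.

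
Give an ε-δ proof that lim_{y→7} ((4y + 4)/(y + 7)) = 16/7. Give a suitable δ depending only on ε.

Suppose ε > 0. We want δ > 0 with 0 < |y − 7| < δ ⇒ |(4y + 4)/(y + 7) − (16/7)| < ε.
Combining over a common denominator, (4y + 4)/(y + 7) − (16/7) = [(4y + 4)·14 − 32·(y + 7)] / [14·(y + 7)] = 24(y − 7) / (14(y + 7)).
So |(4y + 4)/(y + 7) − (16/7)| = 24|y − 7| / (14·|y + 7|).
Restrict δ ≤ 7. Then |y − 7| < 7 gives |y + 7| = |(y − 7) + 14| ≥ 14 − 7 = 7.
Hence |(4y + 4)/(y + 7) − (16/7)| < 24|y − 7|/(14·7) = (12/49)|y − 7|, which is < ε once |y − 7| < (49/12)ε.
Take δ = min(7, (49/12)ε). Then 0 < |y − 7| < δ forces both bounds, so |(4y + 4)/(y + 7) − (16/7)| < ε.

δ = min(7, (49/12)ε)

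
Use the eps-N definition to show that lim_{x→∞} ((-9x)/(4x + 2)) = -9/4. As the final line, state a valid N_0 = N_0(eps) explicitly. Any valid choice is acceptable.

N_0 = (9/8)/eps

Let eps > 0 be given. We seek N_0 > 0 such that x > N_0 implies |(-9x)/(4x + 2) + 9/4| < eps.
(-9x)/(4x + 2) + 9/4 = (4(-9x) − (-9)(4x + 2)) / (4(4x + 2)) = 18/(4(4x + 2)).
For x > 0 we have 4x + 2 > 4x, so |(-9x)/(4x + 2) + 9/4| = 18/(4(4x + 2)) < 18/(4·4x) = (9/8)/x.
Thus |(-9x)/(4x + 2) + 9/4| < eps whenever x > (9/8)/eps.
Take N_0 = (9/8)/eps. If x > N_0 then |(-9x)/(4x + 2) + 9/4| < (9/8)/x < eps.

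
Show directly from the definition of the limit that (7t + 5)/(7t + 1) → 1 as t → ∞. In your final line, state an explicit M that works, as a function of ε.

Suppose ε > 0. We seek M > 0 such that t > M implies |(7t + 5)/(7t + 1) − 1| < ε.
(7t + 5)/(7t + 1) − 1 = (7(7t + 5) − 7(7t + 1)) / (7(7t + 1)) = 28/(7(7t + 1)).
For t > 0 we have 7t + 1 > 7t, so |(7t + 5)/(7t + 1) − 1| = 28/(7(7t + 1)) < 28/(7·7t) = (4/7)/t.
Thus |(7t + 5)/(7t + 1) − 1| < ε whenever t > (4/7)/ε.
Take M = (4/7)/ε. If t > M then |(7t + 5)/(7t + 1) − 1| < (4/7)/t < ε.

M = (4/7)/ε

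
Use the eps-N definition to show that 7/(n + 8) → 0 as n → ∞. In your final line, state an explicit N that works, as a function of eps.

N = 7/eps

Let eps > 0 be given. For n ≥ 1, |7/(n + 8) − 0| = 7/(n + 8) ≤ 7/n.
We need 7/n < eps, i.e. n > 7/eps.
Take N = 7/eps. If n > N then |7/(n + 8)| ≤ 7/n < eps.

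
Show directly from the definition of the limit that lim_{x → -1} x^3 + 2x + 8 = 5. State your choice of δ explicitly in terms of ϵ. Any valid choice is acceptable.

δ = min(2, ϵ/15)

Suppose ϵ > 0. We want δ > 0 such that 0 < |x + 1| < δ implies |(x^3 + 2x + 8) − 5| < ϵ.
(x^3 + 2x + 8) − 5 = x^3 + 2x + 3 = (x + 1)(x^2 - x + 3).
So |(x^3 + 2x + 8) − 5| = |x + 1|·|x^2 - x + 3|.
Require δ ≤ 2. Then |x + 1| < 2 gives |x| < 3, and by the triangle inequality |x^2 - x + 3| ≤ 3^2 + 3 + 3 = 15.
Hence |(x^3 + 2x + 8) − 5| ≤ 15|x + 1| < ϵ provided |x + 1| < ϵ/15.
Take δ = min(2, ϵ/15). Then 0 < |x + 1| < δ gives both |x + 1| < 2 and |x + 1| < ϵ/15, so |(x^3 + 2x + 8) − 5| < ϵ.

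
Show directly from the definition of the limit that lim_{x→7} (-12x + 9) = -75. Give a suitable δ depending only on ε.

δ = ε/12

Let ε > 0. We need δ > 0 so that 0 < |x − 7| < δ implies |(-12x + 9) + 75| < ε.
Since (-12x + 9) + 75 = -12(x − 7), we have |(-12x + 9) + 75| = 12|x − 7|.
Thus it suffices that |x − 7| < ε/12.
Take δ = ε/12. If 0 < |x − 7| < δ then |(-12x + 9) + 75| = 12|x − 7| < 12·(ε/12) = ε.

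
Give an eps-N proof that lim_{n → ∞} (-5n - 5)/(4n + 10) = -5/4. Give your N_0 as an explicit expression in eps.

Fix eps > 0. For n ≥ 1, |(-5n - 5)/(4n + 10) + 5/4| = |30|/(4(4n + 10)) = 30/(4(4n + 10)).
Since 4n + 10 ≥ 4n for n ≥ 1, this is ≤ 30/(4·4n) = (15/8)/n.
So |(-5n - 5)/(4n + 10) + 5/4| < eps whenever n > (15/8)/eps.
Take N_0 = (15/8)/eps. If n > N_0 then |(-5n - 5)/(4n + 10) + 5/4| ≤ (15/8)/n < eps.

N_0 = (15/8)/eps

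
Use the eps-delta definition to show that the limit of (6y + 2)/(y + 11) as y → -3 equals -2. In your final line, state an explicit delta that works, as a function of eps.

delta = min(4, (1/2)eps)

Let eps > 0. We want delta > 0 with 0 < |y + 3| < delta ⇒ |(6y + 2)/(y + 11) + 2| < eps.
Combining over a common denominator, (6y + 2)/(y + 11) + 2 = [(6y + 2)·8 − (-16)·(y + 11)] / [8·(y + 11)] = 64(y + 3) / (8(y + 11)).
So |(6y + 2)/(y + 11) + 2| = 64|y + 3| / (8·|y + 11|).
Restrict delta ≤ 4. Then |y + 3| < 4 gives |y + 11| = |(y + 3) + 8| ≥ 8 − 4 = 4.
Hence |(6y + 2)/(y + 11) + 2| < 64|y + 3|/(8·4) = 2|y + 3|, which is < eps once |y + 3| < (1/2)eps.
Take delta = min(4, (1/2)eps). Then 0 < |y + 3| < delta forces both bounds, so |(6y + 2)/(y + 11) + 2| < eps.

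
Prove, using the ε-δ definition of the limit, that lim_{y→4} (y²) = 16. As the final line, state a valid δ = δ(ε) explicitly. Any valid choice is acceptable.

Let ε > 0. We seek δ > 0 with 0 < |y − 4| < δ ⇒ |y² − 16| < ε.
Factor: y² − 16 = (y − 4)(y + 4), so |y² − 16| = |y − 4|·|y + 4|.
Impose δ ≤ 1 so that |y| < 5; then |y + 4| ≤ 9.
Hence |y² − 16| ≤ 9|y − 4|, which is < ε once |y − 4| < ε/9.
Take δ = min(1, ε/9). If 0 < |y − 4| < δ then both bounds hold and |y² − 16| ≤ 9|y − 4| < 9·(ε/9) = ε.

δ = min(1, ε/9)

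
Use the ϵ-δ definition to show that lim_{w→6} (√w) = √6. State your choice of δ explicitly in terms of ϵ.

Let ϵ > 0. We want δ > 0 such that 0 < |w − 6| < δ implies |√w − √6| < ϵ.
Rationalise: √w − √6 = (w − 6)/(√w + √6), so |√w − √6| = |w − 6|/(√w + √6).
Restrict δ ≤ 6 so that |w − 6| < 6 forces w > 0, and then √w + √6 > √6.
Hence |√w − √6| < |w − 6|/√6, which is < ϵ once |w − 6| < √6·ϵ.
Take δ = min(6, √6·ϵ). If 0 < |w − 6| < δ then w > 0 and |√w − √6| < |w − 6|/√6 < ϵ.

δ = min(6, √6·ϵ)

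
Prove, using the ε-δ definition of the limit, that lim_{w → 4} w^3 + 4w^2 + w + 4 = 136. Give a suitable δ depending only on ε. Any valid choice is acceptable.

Suppose ε > 0. We want δ > 0 such that 0 < |w − 4| < δ implies |(w^3 + 4w^2 + w + 4) − 136| < ε.
(w^3 + 4w^2 + w + 4) − 136 = w^3 + 4w^2 + w - 132 = (w − 4)(w^2 + 8w + 33).
So |(w^3 + 4w^2 + w + 4) − 136| = |w − 4|·|w^2 + 8w + 33|.
Require δ ≤ 1. Then |w − 4| < 1 gives |w| < 5, and by the triangle inequality |w^2 + 8w + 33| ≤ 5^2 + 8·5 + 33 = 98.
Hence |(w^3 + 4w^2 + w + 4) − 136| ≤ 98|w − 4| < ε provided |w − 4| < ε/98.
Take δ = min(1, ε/98). Then 0 < |w − 4| < δ gives both |w − 4| < 1 and |w − 4| < ε/98, so |(w^3 + 4w^2 + w + 4) − 136| < ε.

δ = min(1, ε/98)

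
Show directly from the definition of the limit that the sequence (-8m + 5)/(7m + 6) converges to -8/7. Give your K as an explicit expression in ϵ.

K = (83/49)/ϵ

Let ϵ > 0. For m ≥ 1, |(-8m + 5)/(7m + 6) + 8/7| = |83|/(7(7m + 6)) = 83/(7(7m + 6)).
Since 7m + 6 ≥ 7m for m ≥ 1, this is ≤ 83/(7·7m) = (83/49)/m.
So |(-8m + 5)/(7m + 6) + 8/7| < ϵ whenever m > (83/49)/ϵ.
Take K = (83/49)/ϵ. If m > K then |(-8m + 5)/(7m + 6) + 8/7| ≤ (83/49)/m < ϵ.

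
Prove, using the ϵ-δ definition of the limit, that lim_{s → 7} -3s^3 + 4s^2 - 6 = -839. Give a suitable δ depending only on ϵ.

Let ϵ > 0 be given. We want δ > 0 such that 0 < |s − 7| < δ implies |(-3s^3 + 4s^2 - 6) + 839| < ϵ.
(-3s^3 + 4s^2 - 6) + 839 = -3s^3 + 4s^2 + 833 = (s − 7)(-3s^2 - 17s - 119).
So |(-3s^3 + 4s^2 - 6) + 839| = |s − 7|·|-3s^2 - 17s - 119|.
Require δ ≤ 1. Then |s − 7| < 1 gives |s| < 8, and by the triangle inequality |-3s^2 - 17s - 119| ≤ 3·8^2 + 17·8 + 119 = 447.
Hence |(-3s^3 + 4s^2 - 6) + 839| ≤ 447|s − 7| < ϵ provided |s − 7| < ϵ/447.
Choosing δ = min(1, ϵ/447) ensures both conditions, hence |(-3s^3 + 4s^2 - 6) + 839| < ϵ.

δ = min(1, ϵ/447)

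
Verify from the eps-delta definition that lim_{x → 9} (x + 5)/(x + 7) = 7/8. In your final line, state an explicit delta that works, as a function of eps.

delta = min(8, 64eps)

Let eps > 0. We want delta > 0 with 0 < |x − 9| < delta ⇒ |(x + 5)/(x + 7) − (7/8)| < eps.
Combining over a common denominator, (x + 5)/(x + 7) − (7/8) = [(x + 5)·16 − 14·(x + 7)] / [16·(x + 7)] = 2(x − 9) / (16(x + 7)).
So |(x + 5)/(x + 7) − (7/8)| = 2|x − 9| / (16·|x + 7|).
Require delta ≤ 8, so |x + 7| ≥ |16| − |x − 9| > 16 − 8 = 8.
Hence |(x + 5)/(x + 7) − (7/8)| < 2|x − 9|/(16·8) = (1/64)|x − 9|, which is < eps once |x − 9| < 64eps.
Take delta = min(8, 64eps). Then 0 < |x − 9| < delta forces both bounds, so |(x + 5)/(x + 7) − (7/8)| < eps.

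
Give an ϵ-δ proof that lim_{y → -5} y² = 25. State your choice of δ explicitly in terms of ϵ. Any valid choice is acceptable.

δ = min(1, ϵ/11)

Fix ϵ > 0. We seek δ > 0 with 0 < |y + 5| < δ ⇒ |y² − 25| < ϵ.
Factor: y² − 25 = (y + 5)(y - 5), so |y² − 25| = |y + 5|·|y - 5|.
Restrict δ ≤ 1. Then |y + 5| < 1 gives |y| < 6, so by the triangle inequality |y - 5| ≤ 6 + 5 = 11.
Hence |y² − 25| ≤ 11|y + 5|, which is < ϵ once |y + 5| < ϵ/11.
Take δ = min(1, ϵ/11). If 0 < |y + 5| < δ then both bounds hold and |y² − 25| ≤ 11|y + 5| < 11·(ϵ/11) = ϵ.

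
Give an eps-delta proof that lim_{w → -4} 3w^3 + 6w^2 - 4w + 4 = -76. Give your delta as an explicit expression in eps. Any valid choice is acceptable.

delta = min(2, eps/164)

Let eps > 0. We want delta > 0 such that 0 < |w + 4| < delta implies |(3w^3 + 6w^2 - 4w + 4) + 76| < eps.
(3w^3 + 6w^2 - 4w + 4) + 76 = 3w^3 + 6w^2 - 4w + 80 = (w + 4)(3w^2 - 6w + 20).
So |(3w^3 + 6w^2 - 4w + 4) + 76| = |w + 4|·|3w^2 - 6w + 20|.
Assume first that |w + 4| < 2, so |w| < 6. Then |3w^2 - 6w + 20| ≤ 3·6^2 + 6·6 + 20 = 164.
Hence |(3w^3 + 6w^2 - 4w + 4) + 76| ≤ 164|w + 4| < eps provided |w + 4| < eps/164.
Choosing delta = min(2, eps/164) ensures both conditions, hence |(3w^3 + 6w^2 - 4w + 4) + 76| < eps.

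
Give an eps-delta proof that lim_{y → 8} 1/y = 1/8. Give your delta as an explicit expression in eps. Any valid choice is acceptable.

delta = min(4, 32eps)

Fix eps > 0. We seek delta > 0 such that 0 < |y − 8| < delta implies |1/y − (1/8)| < eps.
|1/y − (1/8)| = |8 − y|/(8·|y|) = |y − 8|/(8|y|).
Require delta ≤ 4 so that |y| > 8 − 4 = 4, hence 8|y| > 32.
Then |1/y − (1/8)| < |y − 8|/32, which is < eps when |y − 8| < 32eps.
Take delta = min(4, 32eps). Then 0 < |y − 8| < delta gives both |y − 8| < 4 and |y − 8| < 32eps, so |1/y − (1/8)| < eps.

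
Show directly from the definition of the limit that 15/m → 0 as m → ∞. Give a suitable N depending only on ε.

N = 15/ε

Let ε > 0. For m ≥ 1, |15/m − 0| = 15/(m) ≤ 15/m.
We need 15/m < ε, i.e. m > 15/ε.
Take N = 15/ε. If m > N then |15/m| ≤ 15/m < ε.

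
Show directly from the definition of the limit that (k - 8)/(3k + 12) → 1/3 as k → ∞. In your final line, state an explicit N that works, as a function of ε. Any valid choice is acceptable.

N = 4/ε

Let ε > 0 be given. For k ≥ 1, |(k - 8)/(3k + 12) − (1/3)| = |-36|/(3(3k + 12)) = 36/(3(3k + 12)).
Since 3k + 12 ≥ 3k for k ≥ 1, this is ≤ 36/(3·3k) = 4/k.
So |(k - 8)/(3k + 12) − (1/3)| < ε whenever k > 4/ε.
Take N = 4/ε. If k > N then |(k - 8)/(3k + 12) − (1/3)| ≤ 4/k < ε.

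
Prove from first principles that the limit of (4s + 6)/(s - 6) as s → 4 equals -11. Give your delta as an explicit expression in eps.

Fix eps > 0. We want delta > 0 with 0 < |s − 4| < delta ⇒ |(4s + 6)/(s - 6) + 11| < eps.
Combining over a common denominator, (4s + 6)/(s - 6) + 11 = [(4s + 6)·(-2) − 22·(s - 6)] / [(-2)·(s - 6)] = -30(s − 4) / ((-2)(s - 6)).
So |(4s + 6)/(s - 6) + 11| = 30|s − 4| / (2·|s − 6|).
Restrict delta ≤ 1. Then |s − 4| < 1 gives |s − 6| = |(s − 4) + (-2)| ≥ 2 − 1 = 1.
Hence |(4s + 6)/(s - 6) + 11| < 30|s − 4|/(2·1) = 15|s − 4|, which is < eps once |s − 4| < (1/15)eps.
Take delta = min(1, (1/15)eps). Then 0 < |s − 4| < delta forces both bounds, so |(4s + 6)/(s - 6) + 11| < eps.

delta = min(1, (1/15)eps)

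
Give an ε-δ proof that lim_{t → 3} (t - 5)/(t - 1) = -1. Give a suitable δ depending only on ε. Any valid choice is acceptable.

δ = min(1, (1/2)ε)

Let ε > 0 be given. We want δ > 0 with 0 < |t − 3| < δ ⇒ |(t - 5)/(t - 1) + 1| < ε.
Combining over a common denominator, (t - 5)/(t - 1) + 1 = [(t - 5)·2 − (-2)·(t - 1)] / [2·(t - 1)] = 4(t − 3) / (2(t - 1)).
So |(t - 5)/(t - 1) + 1| = 4|t − 3| / (2·|t − 1|).
Restrict δ ≤ 1. Then |t − 3| < 1 gives |t − 1| = |(t − 3) + 2| ≥ 2 − 1 = 1.
Hence |(t - 5)/(t - 1) + 1| < 4|t − 3|/(2·1) = 2|t − 3|, which is < ε once |t − 3| < (1/2)ε.
Take δ = min(1, (1/2)ε). Then 0 < |t − 3| < δ forces both bounds, so |(t - 5)/(t - 1) + 1| < ε.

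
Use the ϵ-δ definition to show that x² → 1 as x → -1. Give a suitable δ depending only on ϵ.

δ = min(1, ϵ/3)

Suppose ϵ > 0. We seek δ > 0 with 0 < |x + 1| < δ ⇒ |x² − 1| < ϵ.
Factor: x² − 1 = (x + 1)(x - 1), so |x² − 1| = |x + 1|·|x - 1|.
Restrict δ ≤ 1. Then |x + 1| < 1 gives |x| < 2, so by the triangle inequality |x - 1| ≤ 2 + 1 = 3.
Hence |x² − 1| ≤ 3|x + 1|, which is < ϵ once |x + 1| < ϵ/3.
Take δ = min(1, ϵ/3). If 0 < |x + 1| < δ then both bounds hold and |x² − 1| ≤ 3|x + 1| < 3·(ϵ/3) = ϵ.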